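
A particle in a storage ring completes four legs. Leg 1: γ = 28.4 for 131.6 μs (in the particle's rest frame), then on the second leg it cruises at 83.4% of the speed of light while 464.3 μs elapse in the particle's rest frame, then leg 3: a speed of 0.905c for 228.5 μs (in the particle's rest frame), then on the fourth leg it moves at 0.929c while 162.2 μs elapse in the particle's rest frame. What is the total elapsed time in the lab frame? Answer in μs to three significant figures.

Δt = 5550 μs

Leg 1: γ = 28.4; Δt_1 = 28.40 × 131.6 = 3737 μs.
Leg 2: β = 0.834; γ = 1/√(1 − 0.834²) = 1/√0.3044 = 1.812; Δt_2 = 1.812 × 464.3 = 841.5 μs.
Leg 3: γ = 1/√(1 − 0.905²) = 1/√0.1810 = 2.351; Δt_3 = 2.351 × 228.5 = 537.1 μs.
Leg 4: γ = 1/√(1 − 0.929²) = 1/√0.1370 = 2.702; Δt_4 = 2.702 × 162.2 = 438.3 μs.
Total: 3737 + 841.5 + 537.1 + 438.3 μs.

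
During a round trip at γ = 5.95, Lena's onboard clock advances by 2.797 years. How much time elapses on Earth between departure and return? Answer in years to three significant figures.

Δt = 16.6 years

γ = 5.95
Earth-frame duration is the dilated interval: Δt = γτ = 5.950 × 2.797 years.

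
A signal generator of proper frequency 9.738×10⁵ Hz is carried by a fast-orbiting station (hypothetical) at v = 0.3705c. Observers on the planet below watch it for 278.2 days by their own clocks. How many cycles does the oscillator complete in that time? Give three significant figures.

N = 2.17×10¹³

γ = 1/√(1 − 0.3705²) = 1/√0.8627 = 1.077
During 278.2 days of lab time, the oscillator's proper time advances by τ = Δt/γ = 278.2/1.077 = 258.4 days = 2.233×10⁷ s.
N = f × τ = 9.738×10⁵ × 2.233×10⁷ = 2.174×10¹³.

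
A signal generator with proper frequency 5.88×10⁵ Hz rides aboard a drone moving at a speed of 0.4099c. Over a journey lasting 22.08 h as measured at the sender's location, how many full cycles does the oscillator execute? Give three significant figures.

N = 4.26×10¹⁰

γ = 1/√(1 − 0.4099²) = 1/√0.8320 = 1.096
The oscillator's own cycle count is N = f × τ where τ is the proper time aboard the drone. τ = Δt/γ = 22.08/1.096 = 20.14 h = 7.250×10⁴ s.
N = 5.88×10⁵ × 7.250×10⁴ = 4.263×10¹⁰.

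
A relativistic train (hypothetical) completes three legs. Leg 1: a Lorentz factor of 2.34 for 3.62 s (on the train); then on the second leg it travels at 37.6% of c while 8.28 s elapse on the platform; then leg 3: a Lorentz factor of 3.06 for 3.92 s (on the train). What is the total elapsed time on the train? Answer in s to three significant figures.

Leg 1: 3.62 s is already measured on the train.
Leg 2: β = 0.376; γ = 1/√(1 − 0.376²) = 1/√0.8586 = 1.079; τ_2 = 8.28/1.079 = 7.672 s.
Leg 3: 3.92 s is already measured on the train.
Total: 3.620 + 7.672 + 3.920 s.

τ = 15.2 s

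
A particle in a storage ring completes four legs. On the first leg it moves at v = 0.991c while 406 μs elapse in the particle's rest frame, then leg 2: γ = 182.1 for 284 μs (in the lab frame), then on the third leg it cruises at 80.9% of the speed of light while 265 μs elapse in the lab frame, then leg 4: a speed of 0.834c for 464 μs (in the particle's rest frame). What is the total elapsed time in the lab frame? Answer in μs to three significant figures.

Δt = 4420 μs

Leg 1: γ = 1/√(1 − 0.991²) = 1/√0.01792 = 7.470; Δt_1 = 7.470 × 406 = 3033 μs.
Leg 2: 284 μs is already measured in the lab frame.
Leg 3: 265 μs is already measured in the lab frame.
Leg 4: γ = 1/√(1 − 0.834²) = 1/√0.3044 = 1.812; Δt_4 = 1.812 × 464 = 840.9 μs.
Total: 3033 + 284.0 + 265.0 + 840.9 μs.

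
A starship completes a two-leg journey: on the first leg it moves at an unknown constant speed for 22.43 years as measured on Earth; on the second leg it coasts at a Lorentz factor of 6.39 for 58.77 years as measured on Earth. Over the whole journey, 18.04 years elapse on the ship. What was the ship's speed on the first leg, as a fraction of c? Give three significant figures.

Leg 1: speed unknown; τ_1 = 22.43/γ_1.
Leg 2: γ = 6.39; τ_2 = 58.77/6.390 = 9.197 years.
Total proper time: τ_1 + 9.197 = 18.04, so τ_1 = 18.04 − 9.197 = 8.843 years.
γ_1 = 22.43/8.843 = 2.537; β = √(1 − 1/γ²) = √0.8446.

β = 0.919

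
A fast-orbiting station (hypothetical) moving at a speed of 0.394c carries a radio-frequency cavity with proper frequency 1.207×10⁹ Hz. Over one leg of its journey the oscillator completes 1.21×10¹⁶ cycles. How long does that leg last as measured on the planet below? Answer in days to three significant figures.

Δt = 126 days

γ = 1/√(1 − 0.394²) = 1/√0.8448 = 1.088
Proper time for N cycles: τ = N/f = 1.21×10¹⁶/(1.207×10⁹) = 1.002×10⁷ s = 116.0 days.
Lab-frame duration Δt = γτ = 1.088 × 116.0 = 126.2 days.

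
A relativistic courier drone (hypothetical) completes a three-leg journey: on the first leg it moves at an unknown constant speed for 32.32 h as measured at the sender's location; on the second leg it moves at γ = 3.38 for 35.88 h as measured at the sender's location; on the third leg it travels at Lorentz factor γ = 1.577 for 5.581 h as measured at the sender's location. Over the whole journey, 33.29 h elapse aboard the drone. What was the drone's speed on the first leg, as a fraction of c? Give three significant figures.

Leg 1: speed unknown; τ_1 = 32.32/γ_1.
Leg 2: γ = 3.38; τ_2 = 35.88/3.380 = 10.62 h.
Leg 3: γ = 1.577; τ_3 = 5.581/1.577 = 3.539 h.
Total proper time: τ_1 + 10.62 + 3.539 = 33.29, so τ_1 = 33.29 − 14.15 = 19.14 h.
γ_1 = 32.32/19.14 = 1.689; β = √(1 − 1/γ²) = √0.6495.

β = 0.806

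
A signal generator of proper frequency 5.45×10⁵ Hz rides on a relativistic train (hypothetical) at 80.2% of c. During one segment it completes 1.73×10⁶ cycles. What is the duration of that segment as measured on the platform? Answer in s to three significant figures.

Δt = 5.31 s

β = 0.802; γ = 1/√(1 − 0.802²) = 1/√0.3568 = 1.674
Proper time for N cycles: τ = N/f = 1.73×10⁶/(5.45×10⁵) = 3.174×10⁰ s = 3.174 s.
Lab-frame duration Δt = γτ = 1.674 × 3.174 = 5.314 s.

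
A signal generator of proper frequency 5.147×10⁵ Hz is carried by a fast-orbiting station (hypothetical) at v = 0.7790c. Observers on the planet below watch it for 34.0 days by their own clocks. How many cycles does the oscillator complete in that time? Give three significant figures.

γ = 1/√(1 − 0.7790²) = 1/√0.3932 = 1.595
During 34.0 days of lab time, the oscillator's proper time advances by τ = Δt/γ = 34.0/1.595 = 21.32 days = 1.842×10⁶ s.
N = f × τ = 5.147×10⁵ × 1.842×10⁶ = 9.480×10¹¹.

N = 9.48×10¹¹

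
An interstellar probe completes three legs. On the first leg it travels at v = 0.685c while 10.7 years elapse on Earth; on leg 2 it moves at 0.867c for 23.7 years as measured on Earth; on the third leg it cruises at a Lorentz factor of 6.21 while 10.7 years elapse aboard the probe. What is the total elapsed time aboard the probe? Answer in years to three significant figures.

τ = 30.3 years

Leg 1: γ = 1/√(1 − 0.685²) = 1/√0.5308 = 1.373; τ_1 = 10.7/1.373 = 7.795 years.
Leg 2: γ = 1/√(1 − 0.867²) = 1/√0.2483 = 2.007; τ_2 = 23.7/2.007 = 11.81 years.
Leg 3: 10.7 years is already measured aboard the probe.
Total: 7.795 + 11.81 + 10.70 years.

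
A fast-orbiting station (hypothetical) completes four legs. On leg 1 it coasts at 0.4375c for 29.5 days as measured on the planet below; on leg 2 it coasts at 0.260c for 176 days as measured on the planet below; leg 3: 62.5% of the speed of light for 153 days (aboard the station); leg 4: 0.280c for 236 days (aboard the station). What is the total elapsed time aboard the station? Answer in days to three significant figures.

τ = 585 days

Leg 1: γ = 1/√(1 − 0.4375²) = 1/√0.8086 = 1.112; τ_1 = 29.5/1.112 = 26.53 days.
Leg 2: γ = 1/√(1 − 0.260²) = 1/√0.9324 = 1.036; τ_2 = 176/1.036 = 169.9 days.
Leg 3: 153 days is already measured aboard the station.
Leg 4: 236 days is already measured aboard the station.
Total: 26.53 + 169.9 + 153.0 + 236.0 days.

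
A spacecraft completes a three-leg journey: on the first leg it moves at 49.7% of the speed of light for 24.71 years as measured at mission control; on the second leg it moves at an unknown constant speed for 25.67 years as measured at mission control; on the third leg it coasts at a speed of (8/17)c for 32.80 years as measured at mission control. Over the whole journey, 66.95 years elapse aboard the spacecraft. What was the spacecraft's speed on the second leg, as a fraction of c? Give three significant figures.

Leg 1: β = 0.497; γ = 1/√(1 − 0.497²) = 1/√0.7530 = 1.152; τ_1 = 24.71/1.152 = 21.44 years.
Leg 2: speed unknown; τ_2 = 25.67/γ_2.
Leg 3: γ = 1/√(1 − (8/17)²) = 17/15 ≈ 1.133; τ_3 = 32.80/1.133 = 28.94 years.
Total proper time: 21.44 + τ_2 + 28.94 = 66.95, so τ_2 = 66.95 − 50.38 = 16.57 years.
γ_2 = 25.67/16.57 = 1.549; β = √(1 − 1/γ²) = √0.5835.

β = 0.764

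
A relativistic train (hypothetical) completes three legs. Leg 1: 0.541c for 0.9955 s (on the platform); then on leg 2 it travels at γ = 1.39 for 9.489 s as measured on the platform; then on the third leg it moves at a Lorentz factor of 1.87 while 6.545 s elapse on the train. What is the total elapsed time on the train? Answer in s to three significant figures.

Leg 1: γ = 1/√(1 − 0.541²) = 1/√0.7073 = 1.189; τ_1 = 0.9955/1.189 = 0.8372 s.
Leg 2: γ = 1.39; τ_2 = 9.489/1.390 = 6.827 s.
Leg 3: 6.545 s is already measured on the train.
Total: 0.8372 + 6.827 + 6.545 s.

τ = 14.2 s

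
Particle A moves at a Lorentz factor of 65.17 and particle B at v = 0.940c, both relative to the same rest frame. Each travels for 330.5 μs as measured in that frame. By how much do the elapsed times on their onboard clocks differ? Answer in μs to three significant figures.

A: γ = 65.17; τ_A = 330.5/65.17 = 5.071 μs.
B: γ = 1/√(1 − 0.940²) = 1/√0.1164 = 2.931; τ_B = 330.5/2.931 = 112.8 μs.

|τ_A − τ_B| = 108 μs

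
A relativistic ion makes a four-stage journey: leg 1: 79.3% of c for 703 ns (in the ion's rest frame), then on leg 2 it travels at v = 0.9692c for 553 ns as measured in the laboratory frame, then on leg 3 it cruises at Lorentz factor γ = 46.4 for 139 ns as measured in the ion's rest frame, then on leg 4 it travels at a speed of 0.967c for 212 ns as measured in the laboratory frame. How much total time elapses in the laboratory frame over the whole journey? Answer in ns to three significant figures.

Leg 1: β = 0.793; γ = 1/√(1 − 0.793²) = 1/√0.3712 = 1.641; Δt_1 = 1.641 × 703 = 1154 ns.
Leg 2: 553 ns is already measured in the laboratory frame.
Leg 3: γ = 46.4; Δt_3 = 46.40 × 139 = 6450 ns.
Leg 4: 212 ns is already measured in the laboratory frame.
Total: 1154 + 553.0 + 6450 + 212.0 ns.

Δt = 8370 ns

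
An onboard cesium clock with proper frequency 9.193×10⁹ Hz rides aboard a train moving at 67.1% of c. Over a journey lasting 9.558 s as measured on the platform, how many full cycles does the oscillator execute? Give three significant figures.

N = 6.51×10¹⁰

β = 0.671; γ = 1/√(1 − 0.671²) = 1/√0.5498 = 1.349
The oscillator's own cycle count is N = f × τ where τ is the proper time on the train. τ = Δt/γ = 9.558/1.349 = 7.087 s = 7.087×10⁰ s.
N = 9.193×10⁹ × 7.087×10⁰ = 6.515×10¹⁰.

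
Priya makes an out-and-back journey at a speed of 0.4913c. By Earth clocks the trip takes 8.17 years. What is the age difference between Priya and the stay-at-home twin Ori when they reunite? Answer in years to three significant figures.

γ = 1/√(1 − 0.4913²) = 1/√0.7586 = 1.148
Priya's elapsed proper time: τ = 8.17/1.148 = 7.116 years.
Age gap = Δt − τ = 8.17 − 7.116 years.

Δt − τ = 1.05 years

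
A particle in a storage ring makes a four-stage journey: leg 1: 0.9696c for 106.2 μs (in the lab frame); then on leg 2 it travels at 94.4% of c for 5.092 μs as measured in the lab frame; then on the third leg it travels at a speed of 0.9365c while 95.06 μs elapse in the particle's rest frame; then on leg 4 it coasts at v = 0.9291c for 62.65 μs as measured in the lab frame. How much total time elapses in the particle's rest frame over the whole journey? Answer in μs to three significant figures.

τ = 146 μs

Leg 1: γ = 1/√(1 − 0.9696²) = 1/√0.05988 = 4.087; τ_1 = 106.2/4.087 = 25.99 μs.
Leg 2: β = 0.944; γ = 1/√(1 − 0.944²) = 1/√0.1089 = 3.031; τ_2 = 5.092/3.031 = 1.680 μs.
Leg 3: 95.06 μs is already measured in the particle's rest frame.
Leg 4: γ = 1/√(1 − 0.9291²) = 1/√0.1368 = 2.704; τ_4 = 62.65/2.704 = 23.17 μs.
Total: 25.99 + 1.680 + 95.06 + 23.17 μs.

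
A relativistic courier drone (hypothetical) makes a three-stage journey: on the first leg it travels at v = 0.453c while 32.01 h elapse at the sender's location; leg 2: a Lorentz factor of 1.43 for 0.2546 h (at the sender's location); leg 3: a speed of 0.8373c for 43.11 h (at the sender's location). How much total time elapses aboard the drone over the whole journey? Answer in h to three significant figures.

τ = 52.3 h

Leg 1: γ = 1/√(1 − 0.453²) = 1/√0.7948 = 1.122; τ_1 = 32.01/1.122 = 28.54 h.
Leg 2: γ = 1.43; τ_2 = 0.2546/1.430 = 0.1780 h.
Leg 3: γ = 1/√(1 − 0.8373²) = 1/√0.2989 = 1.829; τ_3 = 43.11/1.829 = 23.57 h.
Total: 28.54 + 0.1780 + 23.57 h.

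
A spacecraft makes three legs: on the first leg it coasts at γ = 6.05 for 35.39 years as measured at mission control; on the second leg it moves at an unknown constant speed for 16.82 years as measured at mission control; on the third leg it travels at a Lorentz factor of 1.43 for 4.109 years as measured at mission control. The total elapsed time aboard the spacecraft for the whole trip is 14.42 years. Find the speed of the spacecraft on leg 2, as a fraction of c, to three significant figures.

Leg 1: γ = 6.05; τ_1 = 35.39/6.050 = 5.850 years.
Leg 2: speed unknown; τ_2 = 16.82/γ_2.
Leg 3: γ = 1.43; τ_3 = 4.109/1.430 = 2.873 years.
Total proper time: 5.850 + τ_2 + 2.873 = 14.42, so τ_2 = 14.42 − 8.723 = 5.697 years.
γ_2 = 16.82/5.697 = 2.952; β = √(1 − 1/γ²) = √0.8853.

β = 0.941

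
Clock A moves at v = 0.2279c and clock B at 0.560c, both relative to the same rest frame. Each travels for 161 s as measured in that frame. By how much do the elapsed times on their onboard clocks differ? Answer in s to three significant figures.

|τ_A − τ_B| = 23.4 s

A: γ = 1/√(1 − 0.2279²) = 1/√0.9481 = 1.027; τ_A = 161/1.027 = 156.8 s.
B: γ = 1/√(1 − 0.560²) = 1/√0.6864 = 1.207; τ_B = 161/1.207 = 133.4 s.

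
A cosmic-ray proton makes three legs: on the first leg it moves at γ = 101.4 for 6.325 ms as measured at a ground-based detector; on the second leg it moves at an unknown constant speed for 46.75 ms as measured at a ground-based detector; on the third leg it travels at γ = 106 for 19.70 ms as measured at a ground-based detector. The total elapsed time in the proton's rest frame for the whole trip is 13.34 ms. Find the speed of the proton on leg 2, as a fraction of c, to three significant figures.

Leg 1: γ = 101.4; τ_1 = 6.325/101.4 = 0.06238 ms.
Leg 2: speed unknown; τ_2 = 46.75/γ_2.
Leg 3: γ = 106; τ_3 = 19.70/106.0 = 0.1858 ms.
Total proper time: 0.06238 + τ_2 + 0.1858 = 13.34, so τ_2 = 13.34 − 0.2482 = 13.09 ms.
γ_2 = 46.75/13.09 = 3.571; β = √(1 − 1/γ²) = √0.9216.

β = 0.960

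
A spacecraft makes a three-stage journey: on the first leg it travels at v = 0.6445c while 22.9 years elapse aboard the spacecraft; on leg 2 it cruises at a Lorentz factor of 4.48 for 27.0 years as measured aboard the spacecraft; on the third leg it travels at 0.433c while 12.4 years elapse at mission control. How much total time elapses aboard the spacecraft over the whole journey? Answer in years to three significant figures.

Leg 1: 22.9 years is already measured aboard the spacecraft.
Leg 2: 27.0 years is already measured aboard the spacecraft.
Leg 3: γ = 1/√(1 − 0.433²) = 1/√0.8125 = 1.109; τ_3 = 12.4/1.109 = 11.18 years.
Total: 22.90 + 27.00 + 11.18 years.

τ = 61.1 years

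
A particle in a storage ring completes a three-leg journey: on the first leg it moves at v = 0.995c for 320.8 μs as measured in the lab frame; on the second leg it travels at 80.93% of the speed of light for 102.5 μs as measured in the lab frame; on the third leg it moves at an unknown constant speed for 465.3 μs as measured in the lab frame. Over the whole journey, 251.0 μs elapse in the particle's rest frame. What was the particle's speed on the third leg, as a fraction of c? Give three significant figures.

β = 0.940

Leg 1: γ = 1/√(1 − 0.995²) = 1/√0.009975 = 10.01; τ_1 = 320.8/10.01 = 32.04 μs.
Leg 2: β = 0.8093; γ = 1/√(1 − 0.8093²) = 1/√0.3450 = 1.702; τ_2 = 102.5/1.702 = 60.21 μs.
Leg 3: speed unknown; τ_3 = 465.3/γ_3.
Total proper time: 32.04 + 60.21 + τ_3 = 251.0, so τ_3 = 251.0 − 92.25 = 158.8 μs.
γ_3 = 465.3/158.8 = 2.931; β = √(1 − 1/γ²) = √0.8836.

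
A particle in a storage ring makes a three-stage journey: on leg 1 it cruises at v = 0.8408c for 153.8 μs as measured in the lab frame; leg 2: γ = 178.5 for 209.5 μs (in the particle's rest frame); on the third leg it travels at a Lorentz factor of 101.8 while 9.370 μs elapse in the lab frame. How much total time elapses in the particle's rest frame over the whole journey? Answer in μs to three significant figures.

Leg 1: γ = 1/√(1 − 0.8408²) = 1/√0.2931 = 1.847; τ_1 = 153.8/1.847 = 83.26 μs.
Leg 2: 209.5 μs is already measured in the particle's rest frame.
Leg 3: γ = 101.8; τ_3 = 9.370/101.8 = 0.09204 μs.
Total: 83.26 + 209.5 + 0.09204 μs.

τ = 293 μs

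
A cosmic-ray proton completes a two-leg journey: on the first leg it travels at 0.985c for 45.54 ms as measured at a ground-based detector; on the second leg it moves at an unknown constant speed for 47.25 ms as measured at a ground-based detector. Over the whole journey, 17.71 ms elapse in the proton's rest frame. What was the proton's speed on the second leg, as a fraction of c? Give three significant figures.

Leg 1: γ = 1/√(1 − 0.985²) = 1/√0.02977 = 5.795; τ_1 = 45.54/5.795 = 7.858 ms.
Leg 2: speed unknown; τ_2 = 47.25/γ_2.
Total proper time: 7.858 + τ_2 = 17.71, so τ_2 = 17.71 − 7.858 = 9.852 ms.
γ_2 = 47.25/9.852 = 4.796; β = √(1 − 1/γ²) = √0.9565.

β = 0.978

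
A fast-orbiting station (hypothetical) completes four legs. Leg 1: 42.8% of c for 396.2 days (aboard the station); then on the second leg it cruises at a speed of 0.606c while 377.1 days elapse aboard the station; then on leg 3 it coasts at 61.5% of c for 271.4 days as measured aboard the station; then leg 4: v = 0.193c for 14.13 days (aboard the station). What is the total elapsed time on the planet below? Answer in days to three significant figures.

Leg 1: β = 0.428; γ = 1/√(1 − 0.428²) = 1/√0.8168 = 1.106; Δt_1 = 1.106 × 396.2 = 438.4 days.
Leg 2: γ = 1/√(1 − 0.606²) = 1/√0.6328 = 1.257; Δt_2 = 1.257 × 377.1 = 474.1 days.
Leg 3: β = 0.615; γ = 1/√(1 − 0.615²) = 1/√0.6218 = 1.268; Δt_3 = 1.268 × 271.4 = 344.2 days.
Leg 4: γ = 1/√(1 − 0.193²) = 1/√0.9628 = 1.019; Δt_4 = 1.019 × 14.13 = 14.40 days.
Total: 438.4 + 474.1 + 344.2 + 14.40 days.

Δt = 1270 days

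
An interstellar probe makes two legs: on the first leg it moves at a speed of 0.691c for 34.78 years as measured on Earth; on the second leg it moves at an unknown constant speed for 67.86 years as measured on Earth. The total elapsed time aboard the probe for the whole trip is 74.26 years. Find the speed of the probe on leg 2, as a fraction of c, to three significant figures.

Leg 1: γ = 1/√(1 − 0.691²) = 1/√0.5225 = 1.383; τ_1 = 34.78/1.383 = 25.14 years.
Leg 2: speed unknown; τ_2 = 67.86/γ_2.
Total proper time: 25.14 + τ_2 = 74.26, so τ_2 = 74.26 − 25.14 = 49.12 years.
γ_2 = 67.86/49.12 = 1.382; β = √(1 − 1/γ²) = √0.4761.

β = 0.690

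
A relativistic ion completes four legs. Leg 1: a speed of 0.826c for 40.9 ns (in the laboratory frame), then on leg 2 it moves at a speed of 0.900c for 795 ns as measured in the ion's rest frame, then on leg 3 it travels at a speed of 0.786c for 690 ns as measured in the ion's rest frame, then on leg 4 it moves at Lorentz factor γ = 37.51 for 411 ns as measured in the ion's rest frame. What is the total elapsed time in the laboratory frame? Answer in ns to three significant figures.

Leg 1: 40.9 ns is already measured in the laboratory frame.
Leg 2: γ = 1/√(1 − 0.900²) = 1/√0.1900 = 2.294; Δt_2 = 2.294 × 795 = 1824 ns.
Leg 3: γ = 1/√(1 − 0.786²) = 1/√0.3822 = 1.618; Δt_3 = 1.618 × 690 = 1116 ns.
Leg 4: γ = 37.51; Δt_4 = 37.51 × 411 = 1.542×10⁴ ns.
Total: 40.90 + 1824 + 1116 + 1.542×10⁴ ns.

Δt = 1.84×10⁴ ns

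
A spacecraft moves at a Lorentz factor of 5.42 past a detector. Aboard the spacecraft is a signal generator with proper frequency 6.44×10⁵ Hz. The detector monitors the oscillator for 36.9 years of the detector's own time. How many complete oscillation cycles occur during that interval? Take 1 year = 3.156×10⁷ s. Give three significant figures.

γ = 5.42
During 36.9 years of lab time, the oscillator's proper time advances by τ = Δt/γ = 36.9/5.420 = 6.808 years = 2.149×10⁸ s.
N = f × τ = 6.44×10⁵ × 2.149×10⁸ = 1.384×10¹⁴.

N = 1.38×10¹⁴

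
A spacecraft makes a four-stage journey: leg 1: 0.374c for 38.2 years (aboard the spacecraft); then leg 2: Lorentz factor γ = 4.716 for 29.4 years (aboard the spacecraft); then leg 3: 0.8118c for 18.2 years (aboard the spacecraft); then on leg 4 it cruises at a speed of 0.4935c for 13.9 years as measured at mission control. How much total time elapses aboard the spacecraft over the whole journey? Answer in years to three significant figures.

τ = 97.9 years

Leg 1: 38.2 years is already measured aboard the spacecraft.
Leg 2: 29.4 years is already measured aboard the spacecraft.
Leg 3: 18.2 years is already measured aboard the spacecraft.
Leg 4: γ = 1/√(1 − 0.4935²) = 1/√0.7565 = 1.150; τ_4 = 13.9/1.150 = 12.09 years.
Total: 38.20 + 29.40 + 18.20 + 12.09 years.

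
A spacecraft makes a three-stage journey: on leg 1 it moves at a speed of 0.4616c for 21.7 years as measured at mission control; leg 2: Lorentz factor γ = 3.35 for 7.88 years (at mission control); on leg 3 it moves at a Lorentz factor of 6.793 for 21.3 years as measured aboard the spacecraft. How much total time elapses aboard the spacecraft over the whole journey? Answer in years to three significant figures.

τ = 42.9 years

Leg 1: γ = 1/√(1 − 0.4616²) = 1/√0.7869 = 1.127; τ_1 = 21.7/1.127 = 19.25 years.
Leg 2: γ = 3.35; τ_2 = 7.88/3.350 = 2.352 years.
Leg 3: 21.3 years is already measured aboard the spacecraft.
Total: 19.25 + 2.352 + 21.30 years.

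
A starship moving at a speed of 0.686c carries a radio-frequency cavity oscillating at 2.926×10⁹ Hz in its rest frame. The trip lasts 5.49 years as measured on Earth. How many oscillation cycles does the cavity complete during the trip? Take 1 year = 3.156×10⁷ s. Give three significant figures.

γ = 1/√(1 − 0.686²) = 1/√0.5294 = 1.374
The oscillator's own cycle count is N = f × τ where τ is the proper time on the ship. τ = Δt/γ = 5.49/1.374 = 3.995 years = 1.261×10⁸ s.
N = 2.926×10⁹ × 1.261×10⁸ = 3.689×10¹⁷.

N = 3.69×10¹⁷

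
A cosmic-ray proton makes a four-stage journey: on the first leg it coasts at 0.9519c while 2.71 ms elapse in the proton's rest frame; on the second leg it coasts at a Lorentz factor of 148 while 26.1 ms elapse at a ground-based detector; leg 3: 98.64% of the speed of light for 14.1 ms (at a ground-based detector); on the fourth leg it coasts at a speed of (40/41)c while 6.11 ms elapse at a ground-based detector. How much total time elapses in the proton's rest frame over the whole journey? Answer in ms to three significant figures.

Leg 1: 2.71 ms is already measured in the proton's rest frame.
Leg 2: γ = 148; τ_2 = 26.1/148.0 = 0.1764 ms.
Leg 3: β = 0.9864; γ = 1/√(1 − 0.9864²) = 1/√0.02702 = 6.084; τ_3 = 14.1/6.084 = 2.318 ms.
Leg 4: γ = 1/√(1 − (40/41)²) = 41/9 ≈ 4.556; τ_4 = 6.11/4.556 = 1.341 ms.
Total: 2.710 + 0.1764 + 2.318 + 1.341 ms.

τ = 6.55 ms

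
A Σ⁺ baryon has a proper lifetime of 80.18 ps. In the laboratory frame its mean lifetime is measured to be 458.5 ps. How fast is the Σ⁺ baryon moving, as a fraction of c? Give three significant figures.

β = 0.985

γ = Δt/τ₀ = 458.5/80.18 = 5.718
β = √(1 − 1/γ²) = √(1 − 0.03058) = √0.9694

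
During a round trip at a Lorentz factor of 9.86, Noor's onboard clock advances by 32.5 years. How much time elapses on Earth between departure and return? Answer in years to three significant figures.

Δt = 320 years

γ = 9.86
Earth-frame duration is the dilated interval: Δt = γτ = 9.860 × 32.5 years.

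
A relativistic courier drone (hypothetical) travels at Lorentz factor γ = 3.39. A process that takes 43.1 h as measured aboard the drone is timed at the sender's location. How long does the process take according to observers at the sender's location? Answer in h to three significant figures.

Δt = 146 h

γ = 3.39
The interval measured aboard the drone is the proper time (both events occur at the same place in that frame); the lab-frame interval is Δt = γτ = 3.390 × 43.1 h.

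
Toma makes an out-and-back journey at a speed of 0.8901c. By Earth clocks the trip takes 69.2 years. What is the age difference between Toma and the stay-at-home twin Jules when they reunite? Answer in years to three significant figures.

Δt − τ = 37.7 years

γ = 1/√(1 − 0.8901²) = 1/√0.2077 = 2.194
Toma's elapsed proper time: τ = 69.2/2.194 = 31.54 years.
Age gap = Δt − τ = 69.2 − 31.54 years.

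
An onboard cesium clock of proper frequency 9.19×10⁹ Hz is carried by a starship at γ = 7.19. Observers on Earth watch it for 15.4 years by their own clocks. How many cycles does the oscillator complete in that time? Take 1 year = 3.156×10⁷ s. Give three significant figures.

γ = 7.19
During 15.4 years of lab time, the oscillator's proper time advances by τ = Δt/γ = 15.4/7.190 = 2.142 years = 6.760×10⁷ s.
N = f × τ = 9.19×10⁹ × 6.760×10⁷ = 6.212×10¹⁷.

N = 6.21×10¹⁷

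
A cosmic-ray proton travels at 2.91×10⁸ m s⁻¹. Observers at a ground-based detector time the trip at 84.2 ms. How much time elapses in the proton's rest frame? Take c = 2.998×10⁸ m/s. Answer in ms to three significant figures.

τ = 20.3 ms

β = 2.91×10⁸/2.998×10⁸ = 0.9706; γ = 1/√(1 − 0.9706²) = 4.158
The interval measured at a ground-based detector is the dilated one; the clock in the proton's rest frame measures the proper time τ = Δt/γ = 84.2/4.158 ms.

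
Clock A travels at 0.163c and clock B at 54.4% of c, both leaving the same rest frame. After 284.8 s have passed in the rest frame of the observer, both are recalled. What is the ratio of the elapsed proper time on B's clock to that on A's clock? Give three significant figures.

A: γ = 1/√(1 − 0.163²) = 1/√0.9734 = 1.014. B: β = 0.544; γ = 1/√(1 − 0.544²) = 1/√0.7041 = 1.192.
τ_A/τ_B = γ_B/γ_A = 1.192/1.014 = 1.176, so τ_B/τ_A = 0.8505.

τ_B/τ_A = 0.850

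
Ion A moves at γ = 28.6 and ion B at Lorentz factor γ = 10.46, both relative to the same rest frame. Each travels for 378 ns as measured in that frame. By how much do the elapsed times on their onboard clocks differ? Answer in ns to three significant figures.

A: γ = 28.6; τ_A = 378/28.60 = 13.22 ns.
B: γ = 10.46; τ_B = 378/10.46 = 36.14 ns.

|τ_A − τ_B| = 22.9 ns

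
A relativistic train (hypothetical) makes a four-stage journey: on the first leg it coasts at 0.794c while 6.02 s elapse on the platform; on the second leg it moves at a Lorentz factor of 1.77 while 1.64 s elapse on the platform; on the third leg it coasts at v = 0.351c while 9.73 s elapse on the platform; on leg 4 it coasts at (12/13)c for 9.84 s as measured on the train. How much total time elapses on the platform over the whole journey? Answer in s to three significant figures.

Δt = 43.0 s

Leg 1: 6.02 s is already measured on the platform.
Leg 2: 1.64 s is already measured on the platform.
Leg 3: 9.73 s is already measured on the platform.
Leg 4: γ = 1/√(1 − (12/13)²) = 13/5 = 2.600; Δt_4 = 2.600 × 9.84 = 25.58 s.
Total: 6.020 + 1.640 + 9.730 + 25.58 s.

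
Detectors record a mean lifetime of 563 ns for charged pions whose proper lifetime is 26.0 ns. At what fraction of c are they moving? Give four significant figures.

v = 0.9989c

γ = Δt/τ₀ = 563/26.0 = 21.65
β = √(1 − 1/γ²) = √(1 − 0.002133) = √0.9979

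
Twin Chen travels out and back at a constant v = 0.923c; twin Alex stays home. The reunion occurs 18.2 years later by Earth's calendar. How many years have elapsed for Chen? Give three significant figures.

γ = 1/√(1 − 0.923²) = 1/√0.1481 = 2.599
Chen's clock measures proper time along the trip: τ = Δt/γ = 18.2/2.599 years.

τ = 7.00 years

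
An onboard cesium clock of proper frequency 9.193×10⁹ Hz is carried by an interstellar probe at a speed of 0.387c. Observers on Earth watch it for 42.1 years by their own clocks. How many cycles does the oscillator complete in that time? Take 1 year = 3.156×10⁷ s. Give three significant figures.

N = 1.13×10¹⁹

γ = 1/√(1 − 0.387²) = 1/√0.8502 = 1.085
During 42.1 years of lab time, the oscillator's proper time advances by τ = Δt/γ = 42.1/1.085 = 38.82 years = 1.225×10⁹ s.
N = f × τ = 9.193×10⁹ × 1.225×10⁹ = 1.126×10¹⁹.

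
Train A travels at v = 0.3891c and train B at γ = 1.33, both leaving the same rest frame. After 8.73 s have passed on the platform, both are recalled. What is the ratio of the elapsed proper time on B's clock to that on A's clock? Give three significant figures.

A: γ = 1/√(1 − 0.3891²) = 1/√0.8486 = 1.086. B: γ = 1.33.
τ_A/τ_B = γ_B/γ_A = 1.330/1.086 = 1.225, so τ_B/τ_A = 0.8162.

τ_B/τ_A = 0.816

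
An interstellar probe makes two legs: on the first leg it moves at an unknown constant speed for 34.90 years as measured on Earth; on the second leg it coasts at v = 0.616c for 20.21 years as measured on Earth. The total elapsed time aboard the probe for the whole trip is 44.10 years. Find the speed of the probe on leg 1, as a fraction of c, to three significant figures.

Leg 1: speed unknown; τ_1 = 34.90/γ_1.
Leg 2: γ = 1/√(1 − 0.616²) = 1/√0.6205 = 1.269; τ_2 = 20.21/1.269 = 15.92 years.
Total proper time: τ_1 + 15.92 = 44.10, so τ_1 = 44.10 − 15.92 = 28.18 years.
γ_1 = 34.90/28.18 = 1.238; β = √(1 − 1/γ²) = √0.3480.

β = 0.590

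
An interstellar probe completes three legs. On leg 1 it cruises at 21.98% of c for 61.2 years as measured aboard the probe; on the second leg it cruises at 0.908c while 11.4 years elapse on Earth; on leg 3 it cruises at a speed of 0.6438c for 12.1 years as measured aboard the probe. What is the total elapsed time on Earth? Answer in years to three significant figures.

Δt = 89.9 years

Leg 1: β = 0.2198; γ = 1/√(1 − 0.2198²) = 1/√0.9517 = 1.025; Δt_1 = 1.025 × 61.2 = 62.73 years.
Leg 2: 11.4 years is already measured on Earth.
Leg 3: γ = 1/√(1 − 0.6438²) = 1/√0.5855 = 1.307; Δt_3 = 1.307 × 12.1 = 15.81 years.
Total: 62.73 + 11.40 + 15.81 years.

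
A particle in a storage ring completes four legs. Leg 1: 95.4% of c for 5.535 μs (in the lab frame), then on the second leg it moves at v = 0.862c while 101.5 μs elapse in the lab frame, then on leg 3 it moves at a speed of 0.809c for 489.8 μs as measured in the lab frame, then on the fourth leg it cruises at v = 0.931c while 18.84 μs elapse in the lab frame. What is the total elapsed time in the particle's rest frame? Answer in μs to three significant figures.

Leg 1: β = 0.954; γ = 1/√(1 − 0.954²) = 1/√0.08988 = 3.335; τ_1 = 5.535/3.335 = 1.659 μs.
Leg 2: γ = 1/√(1 − 0.862²) = 1/√0.2570 = 1.973; τ_2 = 101.5/1.973 = 51.45 μs.
Leg 3: γ = 1/√(1 − 0.809²) = 1/√0.3455 = 1.701; τ_3 = 489.8/1.701 = 287.9 μs.
Leg 4: γ = 1/√(1 − 0.931²) = 1/√0.1332 = 2.740; τ_4 = 18.84/2.740 = 6.877 μs.
Total: 1.659 + 51.45 + 287.9 + 6.877 μs.

τ = 348 μs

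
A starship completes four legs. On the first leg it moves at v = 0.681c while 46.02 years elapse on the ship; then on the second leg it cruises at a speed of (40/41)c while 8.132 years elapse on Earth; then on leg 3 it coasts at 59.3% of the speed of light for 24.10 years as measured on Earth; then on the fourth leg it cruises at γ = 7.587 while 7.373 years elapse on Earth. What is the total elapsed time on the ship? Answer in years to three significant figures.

τ = 68.2 years

Leg 1: 46.02 years is already measured on the ship.
Leg 2: γ = 1/√(1 − (40/41)²) = 41/9 ≈ 4.556; τ_2 = 8.132/4.556 = 1.785 years.
Leg 3: β = 0.593; γ = 1/√(1 − 0.593²) = 1/√0.6484 = 1.242; τ_3 = 24.10/1.242 = 19.41 years.
Leg 4: γ = 7.587; τ_4 = 7.373/7.587 = 0.9718 years.
Total: 46.02 + 1.785 + 19.41 + 0.9718 years.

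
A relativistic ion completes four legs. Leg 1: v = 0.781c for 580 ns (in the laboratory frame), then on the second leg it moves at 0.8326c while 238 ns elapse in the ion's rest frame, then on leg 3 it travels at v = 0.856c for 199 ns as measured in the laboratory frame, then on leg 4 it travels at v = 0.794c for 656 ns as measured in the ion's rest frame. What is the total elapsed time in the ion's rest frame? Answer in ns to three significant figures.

Leg 1: γ = 1/√(1 − 0.781²) = 1/√0.3900 = 1.601; τ_1 = 580/1.601 = 362.2 ns.
Leg 2: 238 ns is already measured in the ion's rest frame.
Leg 3: γ = 1/√(1 − 0.856²) = 1/√0.2673 = 1.934; τ_3 = 199/1.934 = 102.9 ns.
Leg 4: 656 ns is already measured in the ion's rest frame.
Total: 362.2 + 238.0 + 102.9 + 656.0 ns.

τ = 1360 ns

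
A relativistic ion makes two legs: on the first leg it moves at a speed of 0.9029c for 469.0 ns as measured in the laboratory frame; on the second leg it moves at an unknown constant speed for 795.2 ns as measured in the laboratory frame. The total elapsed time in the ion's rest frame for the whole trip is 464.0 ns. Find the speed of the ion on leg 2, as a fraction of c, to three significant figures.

Leg 1: γ = 1/√(1 − 0.9029²) = 1/√0.1848 = 2.326; τ_1 = 469.0/2.326 = 201.6 ns.
Leg 2: speed unknown; τ_2 = 795.2/γ_2.
Total proper time: 201.6 + τ_2 = 464.0, so τ_2 = 464.0 − 201.6 = 262.4 ns.
γ_2 = 795.2/262.4 = 3.030; β = √(1 − 1/γ²) = √0.8911.

β = 0.944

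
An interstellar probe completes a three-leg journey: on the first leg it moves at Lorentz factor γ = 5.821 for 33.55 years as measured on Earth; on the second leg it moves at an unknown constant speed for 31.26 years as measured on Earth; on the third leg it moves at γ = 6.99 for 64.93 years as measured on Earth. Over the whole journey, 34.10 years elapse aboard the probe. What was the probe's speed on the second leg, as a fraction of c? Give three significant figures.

β = 0.793

Leg 1: γ = 5.821; τ_1 = 33.55/5.821 = 5.764 years.
Leg 2: speed unknown; τ_2 = 31.26/γ_2.
Leg 3: γ = 6.99; τ_3 = 64.93/6.990 = 9.289 years.
Total proper time: 5.764 + τ_2 + 9.289 = 34.10, so τ_2 = 34.10 − 15.05 = 19.05 years.
γ_2 = 31.26/19.05 = 1.641; β = √(1 − 1/γ²) = √0.6287.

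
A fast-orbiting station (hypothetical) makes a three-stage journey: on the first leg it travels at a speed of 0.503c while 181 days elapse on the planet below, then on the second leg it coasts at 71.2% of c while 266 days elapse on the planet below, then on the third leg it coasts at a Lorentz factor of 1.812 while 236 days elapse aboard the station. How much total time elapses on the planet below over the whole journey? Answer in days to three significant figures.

Leg 1: 181 days is already measured on the planet below.
Leg 2: 266 days is already measured on the planet below.
Leg 3: γ = 1.812; Δt_3 = 1.812 × 236 = 427.6 days.
Total: 181.0 + 266.0 + 427.6 days.

Δt = 875 days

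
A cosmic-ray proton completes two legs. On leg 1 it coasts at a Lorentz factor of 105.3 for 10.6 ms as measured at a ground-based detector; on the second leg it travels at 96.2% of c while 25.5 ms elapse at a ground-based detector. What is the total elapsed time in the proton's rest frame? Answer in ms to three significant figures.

τ = 7.06 ms

Leg 1: γ = 105.3; τ_1 = 10.6/105.3 = 0.1007 ms.
Leg 2: β = 0.962; γ = 1/√(1 − 0.962²) = 1/√0.07456 = 3.662; τ_2 = 25.5/3.662 = 6.963 ms.
Total: 0.1007 + 6.963 ms.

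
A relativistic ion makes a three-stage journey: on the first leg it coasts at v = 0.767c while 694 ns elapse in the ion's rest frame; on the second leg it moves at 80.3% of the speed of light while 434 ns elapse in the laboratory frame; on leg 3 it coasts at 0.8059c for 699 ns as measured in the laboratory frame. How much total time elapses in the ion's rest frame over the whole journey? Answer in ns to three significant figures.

Leg 1: 694 ns is already measured in the ion's rest frame.
Leg 2: β = 0.803; γ = 1/√(1 − 0.803²) = 1/√0.3552 = 1.678; τ_2 = 434/1.678 = 258.7 ns.
Leg 3: γ = 1/√(1 − 0.8059²) = 1/√0.3505 = 1.689; τ_3 = 699/1.689 = 413.8 ns.
Total: 694.0 + 258.7 + 413.8 ns.

τ = 1370 ns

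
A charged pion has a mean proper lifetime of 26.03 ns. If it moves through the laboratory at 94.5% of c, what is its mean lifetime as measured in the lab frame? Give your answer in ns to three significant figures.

β = 0.945; γ = 1/√(1 − 0.945²) = 1/√0.1070 = 3.057
The rest-frame lifetime is the proper time; the lab measures the dilated interval Δt = γτ₀ = 3.057 × 26.03 ns.

Δt = 79.6 ns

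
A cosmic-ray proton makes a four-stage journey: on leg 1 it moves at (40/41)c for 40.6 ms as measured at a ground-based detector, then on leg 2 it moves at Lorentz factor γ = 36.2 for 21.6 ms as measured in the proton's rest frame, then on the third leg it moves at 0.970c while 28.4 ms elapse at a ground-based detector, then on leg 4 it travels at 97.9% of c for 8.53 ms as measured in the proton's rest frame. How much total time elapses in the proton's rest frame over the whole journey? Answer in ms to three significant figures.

Leg 1: γ = 1/√(1 − (40/41)²) = 41/9 ≈ 4.556; τ_1 = 40.6/4.556 = 8.912 ms.
Leg 2: 21.6 ms is already measured in the proton's rest frame.
Leg 3: γ = 1/√(1 − 0.970²) = 1/√0.05910 = 4.113; τ_3 = 28.4/4.113 = 6.904 ms.
Leg 4: 8.53 ms is already measured in the proton's rest frame.
Total: 8.912 + 21.60 + 6.904 + 8.530 ms.

τ = 45.9 ms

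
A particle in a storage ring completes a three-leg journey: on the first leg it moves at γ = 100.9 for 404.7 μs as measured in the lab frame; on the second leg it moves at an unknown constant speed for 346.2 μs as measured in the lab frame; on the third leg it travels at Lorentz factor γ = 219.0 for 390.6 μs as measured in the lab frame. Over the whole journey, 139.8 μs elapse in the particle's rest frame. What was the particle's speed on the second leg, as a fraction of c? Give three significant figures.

Leg 1: γ = 100.9; τ_1 = 404.7/100.9 = 4.011 μs.
Leg 2: speed unknown; τ_2 = 346.2/γ_2.
Leg 3: γ = 219.0; τ_3 = 390.6/219.0 = 1.784 μs.
Total proper time: 4.011 + τ_2 + 1.784 = 139.8, so τ_2 = 139.8 − 5.794 = 134.0 μs.
γ_2 = 346.2/134.0 = 2.583; β = √(1 − 1/γ²) = √0.8502.

β = 0.922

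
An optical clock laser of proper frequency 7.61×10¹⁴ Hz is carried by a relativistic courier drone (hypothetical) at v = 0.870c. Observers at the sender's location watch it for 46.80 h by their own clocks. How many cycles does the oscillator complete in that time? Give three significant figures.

N = 6.32×10¹⁹

γ = 1/√(1 − 0.870²) = 1/√0.2431 = 2.028
During 46.80 h of lab time, the oscillator's proper time advances by τ = Δt/γ = 46.80/2.028 = 23.07 h = 8.307×10⁴ s.
N = f × τ = 7.61×10¹⁴ × 8.307×10⁴ = 6.322×10¹⁹.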